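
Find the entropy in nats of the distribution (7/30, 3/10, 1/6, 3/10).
1.3606 nats

Shannon entropy is H(X) = -Σ p(x) log p(x).

For P = (7/30, 3/10, 1/6, 3/10):
H = -7/30 × log_e(7/30) -3/10 × log_e(3/10) -1/6 × log_e(1/6) -3/10 × log_e(3/10)
H = 1.3606 nats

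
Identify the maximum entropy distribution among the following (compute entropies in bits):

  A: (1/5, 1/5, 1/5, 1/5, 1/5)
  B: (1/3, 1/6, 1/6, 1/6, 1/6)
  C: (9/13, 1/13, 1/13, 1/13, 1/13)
A

For a discrete distribution over n outcomes, entropy is maximized by the uniform distribution.

Computing entropies:
H(A) = 2.3219 bits
H(B) = 2.2516 bits
H(C) = 1.5059 bits

The uniform distribution (where all probabilities equal 1/5) achieves the maximum entropy of log_2(5) = 2.3219 bits.

Distribution A has the highest entropy.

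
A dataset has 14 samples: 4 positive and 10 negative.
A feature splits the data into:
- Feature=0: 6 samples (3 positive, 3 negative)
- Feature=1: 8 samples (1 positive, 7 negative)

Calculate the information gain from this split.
0.1239 bits

Information Gain = H(Y) - H(Y|Feature)

Before split:
P(positive) = 4/14 = 0.2857
H(Y) = 0.8631 bits

After split:
Feature=0: H = 1.0000 bits (weight = 6/14)
Feature=1: H = 0.5436 bits (weight = 8/14)
H(Y|Feature) = (6/14)×1.0000 + (8/14)×0.5436 = 0.7392 bits

Information Gain = 0.8631 - 0.7392 = 0.1239 bits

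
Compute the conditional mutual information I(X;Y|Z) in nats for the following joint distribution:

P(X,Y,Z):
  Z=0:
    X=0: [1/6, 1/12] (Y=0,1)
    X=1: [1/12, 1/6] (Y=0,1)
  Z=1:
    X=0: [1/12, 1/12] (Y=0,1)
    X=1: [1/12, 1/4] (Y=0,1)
0.0436 nats

Conditional mutual information: I(X;Y|Z) = H(X|Z) + H(Y|Z) - H(X,Y|Z)

H(Z) = 0.6931
H(X,Z) = 1.3580 → H(X|Z) = 0.6648
H(Y,Z) = 1.3580 → H(Y|Z) = 0.6648
H(X,Y,Z) = 1.9792 → H(X,Y|Z) = 1.2861

I(X;Y|Z) = 0.6648 + 0.6648 - 1.2861 = 0.0436 nats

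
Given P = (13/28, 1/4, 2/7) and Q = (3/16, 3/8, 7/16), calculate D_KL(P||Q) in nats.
0.1979 nats

KL divergence: D_KL(P||Q) = Σ p(x) log(p(x)/q(x))

Computing term by term:
  x=0: 13/28 × log_e[(13/28)/(3/16)] = 13/28 × 0.9067 = 0.4210
  x=1: 1/4 × log_e[(1/4)/(3/8)] = 1/4 × -0.4055 = -0.1014
  x=2: 2/7 × log_e[(2/7)/(7/16)] = 2/7 × -0.4261 = -0.1217

D_KL(P||Q) = 0.1979 nats

Note: KL divergence is always non-negative and equals 0 iff P = Q.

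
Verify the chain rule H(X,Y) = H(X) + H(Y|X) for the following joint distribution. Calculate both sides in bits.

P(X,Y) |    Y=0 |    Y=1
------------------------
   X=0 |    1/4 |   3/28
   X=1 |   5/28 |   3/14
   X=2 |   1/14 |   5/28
H(X,Y) = 2.4811, H(X) = 1.5601, H(Y|X) = 0.9210 (all in bits)

Chain rule: H(X,Y) = H(X) + H(Y|X)

Left side — joint entropy directly:
H(X,Y) = -Σ p(x,y) log p(x,y) = 2.4811 bits

Right side — compute H(Y|X) from the conditional distributions:
P(X) = (5/14, 11/28, 1/4), so H(X) = 1.5601 bits
H(Y|X) = Σ_x P(X=x) · H(Y|X=x):
  P(Y|X=0) = (7/10, 3/10), H(Y|X=0) = 0.8813, weight P(X=0) = 5/14
  P(Y|X=1) = (5/11, 6/11), H(Y|X=1) = 0.9940, weight P(X=1) = 11/28
  P(Y|X=2) = (2/7, 5/7), H(Y|X=2) = 0.8631, weight P(X=2) = 1/4
H(Y|X) = 0.9210 bits

H(X) + H(Y|X) = 1.5601 + 0.9210 = 2.4811 bits

Both sides equal 2.4811 bits. ✓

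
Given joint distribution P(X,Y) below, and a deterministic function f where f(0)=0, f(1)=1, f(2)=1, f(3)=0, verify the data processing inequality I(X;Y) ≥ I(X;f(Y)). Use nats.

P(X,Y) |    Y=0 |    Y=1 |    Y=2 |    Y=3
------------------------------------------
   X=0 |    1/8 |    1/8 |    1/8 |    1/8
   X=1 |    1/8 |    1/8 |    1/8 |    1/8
I(X;Y) = 0.0000, I(X;f(Y)) = 0.0000, inequality holds: 0.0000 ≥ 0.0000

Data Processing Inequality: For any Markov chain X → Y → Z, we have I(X;Y) ≥ I(X;Z).

Here Z = f(Y) is a deterministic function of Y, forming X → Y → Z.

Original I(X;Y) = 0.0000 nats

After applying f:
P(X,Z) where Z=f(Y):
- P(X,Z=0) = P(X,Y=0) + P(X,Y=3)
- P(X,Z=1) = P(X,Y=1) + P(X,Y=2)

I(X;Z) = I(X;f(Y)) = 0.0000 nats

Verification: 0.0000 ≥ 0.0000 ✓

Information cannot be created by processing; the function f can only lose information about X.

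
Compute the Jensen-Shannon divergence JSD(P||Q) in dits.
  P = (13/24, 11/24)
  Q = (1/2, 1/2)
0.0004 dits

Jensen-Shannon divergence is:
JSD(P||Q) = 0.5 × D_KL(P||M) + 0.5 × D_KL(Q||M)
where M = 0.5 × (P + Q) is the mixture distribution.

M = 0.5 × (13/24, 11/24) + 0.5 × (1/2, 1/2) = (0.520833, 0.479167)

D_KL(P||M) = 0.0004 dits
D_KL(Q||M) = 0.0004 dits

JSD(P||Q) = 0.5 × 0.0004 + 0.5 × 0.0004 = 0.0004 dits

Unlike KL divergence, JSD is symmetric and bounded: 0 ≤ JSD ≤ log(2).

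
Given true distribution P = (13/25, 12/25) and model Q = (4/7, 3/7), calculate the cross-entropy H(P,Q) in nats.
0.6977 nats

Cross-entropy: H(P,Q) = -Σ p(x) log q(x)

Alternatively: H(P,Q) = H(P) + D_KL(P||Q)
H(P) = 0.6923 nats
D_KL(P||Q) = 0.0054 nats

H(P,Q) = 0.6923 + 0.0054 = 0.6977 nats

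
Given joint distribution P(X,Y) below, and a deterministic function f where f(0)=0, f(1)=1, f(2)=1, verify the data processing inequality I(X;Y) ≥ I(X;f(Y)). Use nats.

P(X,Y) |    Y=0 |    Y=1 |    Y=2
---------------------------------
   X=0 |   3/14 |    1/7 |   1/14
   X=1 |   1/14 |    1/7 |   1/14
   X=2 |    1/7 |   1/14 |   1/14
I(X;Y) = 0.0334, I(X;f(Y)) = 0.0271, inequality holds: 0.0334 ≥ 0.0271

Data Processing Inequality: For any Markov chain X → Y → Z, we have I(X;Y) ≥ I(X;Z).

Here Z = f(Y) is a deterministic function of Y, forming X → Y → Z.

Original I(X;Y) = 0.0334 nats

After applying f:
P(X,Z) where Z=f(Y):
- P(X,Z=0) = P(X,Y=0)
- P(X,Z=1) = P(X,Y=1) + P(X,Y=2)

I(X;Z) = I(X;f(Y)) = 0.0271 nats

Verification: 0.0334 ≥ 0.0271 ✓

Information cannot be created by processing; the function f can only lose information about X.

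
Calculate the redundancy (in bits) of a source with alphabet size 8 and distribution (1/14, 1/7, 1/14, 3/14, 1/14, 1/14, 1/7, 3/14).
0.1576 bits

Redundancy measures how far a source is from maximum entropy:
R = H_max - H(X)

Maximum entropy for 8 symbols: H_max = log_2(8) = 3.0000 bits
Actual entropy: H(X) = 2.8424 bits
Redundancy: R = 3.0000 - 2.8424 = 0.1576 bits

This redundancy represents potential for compression: the source could be compressed by 0.1576 bits per symbol.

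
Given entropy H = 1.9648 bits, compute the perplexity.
3.9036

Perplexity is 2^H (or exp(H) for natural log).

H = 1.9648 bits
Perplexity = 2^1.9648 = 3.9036

Interpretation: The model's uncertainty is equivalent to choosing uniformly among 3.9 options.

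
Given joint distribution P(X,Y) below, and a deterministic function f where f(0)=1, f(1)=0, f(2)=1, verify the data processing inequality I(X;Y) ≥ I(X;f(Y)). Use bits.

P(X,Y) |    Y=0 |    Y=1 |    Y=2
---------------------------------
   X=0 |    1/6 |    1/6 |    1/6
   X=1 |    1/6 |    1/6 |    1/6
I(X;Y) = 0.0000, I(X;f(Y)) = 0.0000, inequality holds: 0.0000 ≥ 0.0000

Data Processing Inequality: For any Markov chain X → Y → Z, we have I(X;Y) ≥ I(X;Z).

Here Z = f(Y) is a deterministic function of Y, forming X → Y → Z.

Original I(X;Y) = 0.0000 bits

After applying f:
P(X,Z) where Z=f(Y):
- P(X,Z=0) = P(X,Y=1)
- P(X,Z=1) = P(X,Y=0) + P(X,Y=2)

I(X;Z) = I(X;f(Y)) = 0.0000 bits

Verification: 0.0000 ≥ 0.0000 ✓

Information cannot be created by processing; the function f can only lose information about X.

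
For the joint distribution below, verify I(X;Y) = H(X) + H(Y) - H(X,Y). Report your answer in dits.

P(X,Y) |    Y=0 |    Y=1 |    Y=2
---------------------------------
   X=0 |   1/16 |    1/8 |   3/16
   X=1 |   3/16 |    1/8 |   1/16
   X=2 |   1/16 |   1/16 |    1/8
I(X;Y) = 0.0331 dits

Mutual information has multiple equivalent forms:
- I(X;Y) = H(X) - H(X|Y)
- I(X;Y) = H(Y) - H(Y|X)
- I(X;Y) = H(X) + H(Y) - H(X,Y)

Computing all quantities:
H(X) = 0.4700, H(Y) = 0.4755, H(X,Y) = 0.9123
H(X|Y) = 0.4369, H(Y|X) = 0.4423

Verification:
H(X) - H(X|Y) = 0.4700 - 0.4369 = 0.0331
H(Y) - H(Y|X) = 0.4755 - 0.4423 = 0.0331
H(X) + H(Y) - H(X,Y) = 0.4700 + 0.4755 - 0.9123 = 0.0331

All forms give I(X;Y) = 0.0331 dits. ✓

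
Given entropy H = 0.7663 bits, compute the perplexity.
1.7009

Perplexity is 2^H (or exp(H) for natural log).

H = 0.7663 bits
Perplexity = 2^0.7663 = 1.7009

Interpretation: The model's uncertainty is equivalent to choosing uniformly among 1.7 options.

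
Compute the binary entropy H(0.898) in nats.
0.3295 nats

The binary entropy function is:
H(p) = -p log(p) - (1-p) log(1-p)

H(0.898) = -0.898 × log_e(0.898) - 0.102 × log_e(0.102)
H(0.898) = 0.3295 nats

Note: Binary entropy is maximized at p=0.5 (H=1 bit) and minimized at p=0 or p=1 (H=0).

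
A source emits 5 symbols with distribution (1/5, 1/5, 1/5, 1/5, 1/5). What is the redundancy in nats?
0.0000 nats

Redundancy measures how far a source is from maximum entropy:
R = H_max - H(X)

Maximum entropy for 5 symbols: H_max = log_e(5) = 1.6094 nats
Actual entropy: H(X) = 1.6094 nats
Redundancy: R = 1.6094 - 1.6094 = 0.0000 nats

This redundancy represents potential for compression: the source could be compressed by 0.0000 nats per symbol.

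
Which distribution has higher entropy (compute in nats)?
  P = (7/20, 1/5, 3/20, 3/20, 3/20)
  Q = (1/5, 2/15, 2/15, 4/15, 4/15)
Q

Computing entropies in nats:
H(P) = 1.5430
H(Q) = 1.5641

Distribution Q has higher entropy.

Intuition: The distribution closer to uniform (more spread out) has higher entropy.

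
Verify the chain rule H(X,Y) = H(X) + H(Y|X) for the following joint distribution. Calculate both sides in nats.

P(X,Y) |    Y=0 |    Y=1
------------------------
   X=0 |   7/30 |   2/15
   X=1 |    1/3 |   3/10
H(X,Y) = 1.3356, H(X) = 0.6572, H(Y|X) = 0.6785 (all in nats)

Chain rule: H(X,Y) = H(X) + H(Y|X)

Left side — joint entropy directly:
H(X,Y) = -Σ p(x,y) log p(x,y) = 1.3356 nats

Right side — compute H(Y|X) from the conditional distributions:
P(X) = (11/30, 19/30), so H(X) = 0.6572 nats
H(Y|X) = Σ_x P(X=x) · H(Y|X=x):
  P(Y|X=0) = (7/11, 4/11), H(Y|X=0) = 0.6555, weight P(X=0) = 11/30
  P(Y|X=1) = (10/19, 9/19), H(Y|X=1) = 0.6918, weight P(X=1) = 19/30
H(Y|X) = 0.6785 nats

H(X) + H(Y|X) = 0.6572 + 0.6785 = 1.3356 nats

Both sides equal 1.3356 nats. ✓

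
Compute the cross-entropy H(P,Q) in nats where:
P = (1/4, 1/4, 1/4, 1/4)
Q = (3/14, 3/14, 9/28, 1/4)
1.4005 nats

Cross-entropy: H(P,Q) = -Σ p(x) log q(x)

Alternatively: H(P,Q) = H(P) + D_KL(P||Q)
H(P) = 1.3863 nats
D_KL(P||Q) = 0.0142 nats

H(P,Q) = 1.3863 + 0.0142 = 1.4005 nats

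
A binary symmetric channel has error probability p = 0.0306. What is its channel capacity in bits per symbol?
0.8026 bits

For a binary symmetric channel (BSC) with error probability p:
Capacity C = 1 - H(p) bits per symbol

where H(p) = -p log₂(p) - (1-p) log₂(1-p) is the binary entropy function.

H(0.0306) = 0.1974 bits
C = 1 - 0.1974 = 0.8026 bits per symbol

This means we can reliably transmit up to 0.8026 bits of information per channel use.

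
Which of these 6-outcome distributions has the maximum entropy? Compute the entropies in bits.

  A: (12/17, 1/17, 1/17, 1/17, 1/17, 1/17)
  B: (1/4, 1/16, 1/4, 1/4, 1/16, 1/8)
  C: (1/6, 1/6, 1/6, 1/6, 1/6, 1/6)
C

For a discrete distribution over n outcomes, entropy is maximized by the uniform distribution.

Computing entropies:
H(A) = 1.5569 bits
H(B) = 2.3750 bits
H(C) = 2.5850 bits

The uniform distribution (where all probabilities equal 1/6) achieves the maximum entropy of log_2(6) = 2.5850 bits.

Distribution C has the highest entropy.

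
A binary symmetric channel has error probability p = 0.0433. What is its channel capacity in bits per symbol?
0.7428 bits

For a binary symmetric channel (BSC) with error probability p:
Capacity C = 1 - H(p) bits per symbol

where H(p) = -p log₂(p) - (1-p) log₂(1-p) is the binary entropy function.

H(0.0433) = 0.2572 bits
C = 1 - 0.2572 = 0.7428 bits per symbol

This means we can reliably transmit up to 0.7428 bits of information per channel use.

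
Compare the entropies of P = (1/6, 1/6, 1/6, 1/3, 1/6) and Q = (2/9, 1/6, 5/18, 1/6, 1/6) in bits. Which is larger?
Q

Computing entropies in bits:
H(P) = 2.2516
H(Q) = 2.2880

Distribution Q has higher entropy.

Intuition: The distribution closer to uniform (more spread out) has higher entropy.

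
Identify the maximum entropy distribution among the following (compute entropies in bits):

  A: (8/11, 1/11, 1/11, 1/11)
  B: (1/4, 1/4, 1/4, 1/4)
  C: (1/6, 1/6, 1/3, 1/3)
B

For a discrete distribution over n outcomes, entropy is maximized by the uniform distribution.

Computing entropies:
H(A) = 1.2776 bits
H(B) = 2.0000 bits
H(C) = 1.9183 bits

The uniform distribution (where all probabilities equal 1/4) achieves the maximum entropy of log_2(4) = 2.0000 bits.

Distribution B has the highest entropy.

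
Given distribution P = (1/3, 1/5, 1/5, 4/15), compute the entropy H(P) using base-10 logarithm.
0.5917 dits

Shannon entropy is H(X) = -Σ p(x) log p(x).

For P = (1/3, 1/5, 1/5, 4/15):
H = -1/3 × log_10(1/3) -1/5 × log_10(1/5) -1/5 × log_10(1/5) -4/15 × log_10(4/15)
H = 0.5917 dits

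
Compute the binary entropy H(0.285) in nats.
0.5976 nats

The binary entropy function is:
H(p) = -p log(p) - (1-p) log(1-p)

H(0.285) = -0.285 × log_e(0.285) - 0.715 × log_e(0.715)
H(0.285) = 0.5976 nats

Note: Binary entropy is maximized at p=0.5 (H=1 bit) and minimized at p=0 or p=1 (H=0).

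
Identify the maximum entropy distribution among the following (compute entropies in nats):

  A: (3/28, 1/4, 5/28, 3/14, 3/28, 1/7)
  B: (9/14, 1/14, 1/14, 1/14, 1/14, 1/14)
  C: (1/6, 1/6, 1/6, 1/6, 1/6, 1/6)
C

For a discrete distribution over n outcomes, entropy is maximized by the uniform distribution.

Computing entropies:
H(A) = 1.7409 nats
H(B) = 1.2266 nats
H(C) = 1.7918 nats

The uniform distribution (where all probabilities equal 1/6) achieves the maximum entropy of log_e(6) = 1.7918 nats.

Distribution C has the highest entropy.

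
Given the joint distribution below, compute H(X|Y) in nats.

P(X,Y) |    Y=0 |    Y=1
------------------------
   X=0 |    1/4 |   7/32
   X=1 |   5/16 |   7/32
0.6897 nats

Using the chain rule: H(X|Y) = H(X,Y) - H(Y)

First, compute H(X,Y) = 1.3750 nats

Marginal P(Y) = (9/16, 7/16)
H(Y) = 0.6853 nats

H(X|Y) = H(X,Y) - H(Y) = 1.3750 - 0.6853 = 0.6897 nats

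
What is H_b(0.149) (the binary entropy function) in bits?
0.6073 bits

The binary entropy function is:
H(p) = -p log(p) - (1-p) log(1-p)

H(0.149) = -0.149 × log_2(0.149) - 0.851 × log_2(0.851)
H(0.149) = 0.6073 bits

Note: Binary entropy is maximized at p=0.5 (H=1 bit) and minimized at p=0 or p=1 (H=0).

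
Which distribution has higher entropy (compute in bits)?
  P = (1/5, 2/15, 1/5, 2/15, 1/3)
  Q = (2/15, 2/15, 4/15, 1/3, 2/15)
P

Computing entropies in bits:
H(P) = 2.2323
H(Q) = 2.1996

Distribution P has higher entropy.

Intuition: The distribution closer to uniform (more spread out) has higher entropy.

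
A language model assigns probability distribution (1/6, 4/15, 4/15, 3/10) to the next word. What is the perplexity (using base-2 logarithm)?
3.9148

Perplexity is 2^H (or exp(H) for natural log).

First, H = -Σ p log p = 1.9689 bits
Perplexity = 2^1.9689 = 3.9148

Interpretation: The model's uncertainty is equivalent to choosing uniformly among 3.9 options.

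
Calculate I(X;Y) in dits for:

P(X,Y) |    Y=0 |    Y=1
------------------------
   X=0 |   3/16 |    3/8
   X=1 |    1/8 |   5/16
0.0006 dits

Mutual information: I(X;Y) = H(X) + H(Y) - H(X,Y)

Marginals:
P(X) = (9/16, 7/16), H(X) = 0.2976 dits
P(Y) = (5/16, 11/16), H(Y) = 0.2697 dits

Joint entropy: H(X,Y) = 0.5668 dits

I(X;Y) = 0.2976 + 0.2697 - 0.5668 = 0.0006 dits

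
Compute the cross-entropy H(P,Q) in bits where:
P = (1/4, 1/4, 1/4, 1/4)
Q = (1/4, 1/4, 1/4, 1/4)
2.0000 bits

Cross-entropy: H(P,Q) = -Σ p(x) log q(x)

Alternatively: H(P,Q) = H(P) + D_KL(P||Q)
H(P) = 2.0000 bits
D_KL(P||Q) = 0.0000 bits

H(P,Q) = 2.0000 + 0.0000 = 2.0000 bits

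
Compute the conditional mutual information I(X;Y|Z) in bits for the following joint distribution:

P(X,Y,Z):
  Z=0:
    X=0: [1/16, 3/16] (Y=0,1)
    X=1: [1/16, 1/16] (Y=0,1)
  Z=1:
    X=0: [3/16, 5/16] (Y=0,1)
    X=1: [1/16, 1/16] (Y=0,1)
0.0212 bits

Conditional mutual information: I(X;Y|Z) = H(X|Z) + H(Y|Z) - H(X,Y|Z)

H(Z) = 0.9544
H(X,Z) = 1.7500 → H(X|Z) = 0.7956
H(Y,Z) = 1.9056 → H(Y|Z) = 0.9512
H(X,Y,Z) = 2.6800 → H(X,Y|Z) = 1.7256

I(X;Y|Z) = 0.7956 + 0.9512 - 1.7256 = 0.0212 bits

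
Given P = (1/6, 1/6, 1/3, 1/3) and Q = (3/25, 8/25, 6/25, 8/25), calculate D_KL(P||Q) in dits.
0.0300 dits

KL divergence: D_KL(P||Q) = Σ p(x) log(p(x)/q(x))

Computing term by term:
  x=0: 1/6 × log_10[(1/6)/(3/25)] = 1/6 × 0.1427 = 0.0238
  x=1: 1/6 × log_10[(1/6)/(8/25)] = 1/6 × -0.2833 = -0.0472
  x=2: 1/3 × log_10[(1/3)/(6/25)] = 1/3 × 0.1427 = 0.0476
  x=3: 1/3 × log_10[(1/3)/(8/25)] = 1/3 × 0.0177 = 0.0059

D_KL(P||Q) = 0.0300 dits

Note: KL divergence is always non-negative and equals 0 iff P = Q.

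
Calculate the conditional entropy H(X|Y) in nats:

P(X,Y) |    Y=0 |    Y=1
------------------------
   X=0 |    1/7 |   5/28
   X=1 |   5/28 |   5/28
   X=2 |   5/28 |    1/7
1.0934 nats

Using the chain rule: H(X|Y) = H(X,Y) - H(Y)

First, compute H(X,Y) = 1.7865 nats

Marginal P(Y) = (1/2, 1/2)
H(Y) = 0.6931 nats

H(X|Y) = H(X,Y) - H(Y) = 1.7865 - 0.6931 = 1.0934 nats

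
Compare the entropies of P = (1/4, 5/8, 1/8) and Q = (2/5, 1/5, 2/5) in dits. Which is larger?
Q

Computing entropies in dits:
H(P) = 0.3910
H(Q) = 0.4581

Distribution Q has higher entropy.

Intuition: The distribution closer to uniform (more spread out) has higher entropy.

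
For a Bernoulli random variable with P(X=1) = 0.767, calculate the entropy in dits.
0.2358 dits

The binary entropy function is:
H(p) = -p log(p) - (1-p) log(1-p)

H(0.767) = -0.767 × log_10(0.767) - 0.233 × log_10(0.233)
H(0.767) = 0.2358 dits

Note: Binary entropy is maximized at p=0.5 (H=1 bit) and minimized at p=0 or p=1 (H=0).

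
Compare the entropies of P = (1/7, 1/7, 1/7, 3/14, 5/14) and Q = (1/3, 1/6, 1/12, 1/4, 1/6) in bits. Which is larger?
P

Computing entropies in bits:
H(P) = 2.2099
H(Q) = 2.1887

Distribution P has higher entropy.

Intuition: The distribution closer to uniform (more spread out) has higher entropy.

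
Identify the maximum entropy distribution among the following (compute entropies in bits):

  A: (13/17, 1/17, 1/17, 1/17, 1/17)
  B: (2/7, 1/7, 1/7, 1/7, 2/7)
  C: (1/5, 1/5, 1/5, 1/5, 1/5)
C

For a discrete distribution over n outcomes, entropy is maximized by the uniform distribution.

Computing entropies:
H(A) = 1.2577 bits
H(B) = 2.2359 bits
H(C) = 2.3219 bits

The uniform distribution (where all probabilities equal 1/5) achieves the maximum entropy of log_2(5) = 2.3219 bits.

Distribution C has the highest entropy.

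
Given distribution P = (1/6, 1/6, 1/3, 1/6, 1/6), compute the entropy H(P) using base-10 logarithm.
0.6778 dits

Shannon entropy is H(X) = -Σ p(x) log p(x).

For P = (1/6, 1/6, 1/3, 1/6, 1/6):
H = -1/6 × log_10(1/6) -1/6 × log_10(1/6) -1/3 × log_10(1/3) -1/6 × log_10(1/6) -1/6 × log_10(1/6)
H = 0.6778 dits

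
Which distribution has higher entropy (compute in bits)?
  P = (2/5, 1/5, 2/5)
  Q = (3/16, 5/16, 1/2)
P

Computing entropies in bits:
H(P) = 1.5219
H(Q) = 1.4772

Distribution P has higher entropy.

Intuition: The distribution closer to uniform (more spread out) has higher entropy.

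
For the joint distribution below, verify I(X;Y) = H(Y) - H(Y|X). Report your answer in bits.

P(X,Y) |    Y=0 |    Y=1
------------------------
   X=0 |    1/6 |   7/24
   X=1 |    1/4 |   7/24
I(X;Y) = 0.0071 bits

Mutual information has multiple equivalent forms:
- I(X;Y) = H(X) - H(X|Y)
- I(X;Y) = H(Y) - H(Y|X)
- I(X;Y) = H(X) + H(Y) - H(X,Y)

Computing all quantities:
H(X) = 0.9950, H(Y) = 0.9799, H(X,Y) = 1.9678
H(X|Y) = 0.9879, H(Y|X) = 0.9728

Verification:
H(X) - H(X|Y) = 0.9950 - 0.9879 = 0.0071
H(Y) - H(Y|X) = 0.9799 - 0.9728 = 0.0071
H(X) + H(Y) - H(X,Y) = 0.9950 + 0.9799 - 1.9678 = 0.0071

All forms give I(X;Y) = 0.0071 bits. ✓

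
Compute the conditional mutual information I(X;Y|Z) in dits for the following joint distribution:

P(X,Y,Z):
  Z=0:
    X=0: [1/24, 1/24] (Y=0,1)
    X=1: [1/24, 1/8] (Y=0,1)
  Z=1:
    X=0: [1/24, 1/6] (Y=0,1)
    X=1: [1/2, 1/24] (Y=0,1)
0.0867 dits

Conditional mutual information: I(X;Y|Z) = H(X|Z) + H(Y|Z) - H(X,Y|Z)

H(Z) = 0.2442
H(X,Z) = 0.5058 → H(X|Z) = 0.2616
H(Y,Z) = 0.5058 → H(Y|Z) = 0.2616
H(X,Y,Z) = 0.6806 → H(X,Y|Z) = 0.4364

I(X;Y|Z) = 0.2616 + 0.2616 - 0.4364 = 0.0867 dits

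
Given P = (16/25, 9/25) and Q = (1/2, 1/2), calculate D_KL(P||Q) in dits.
0.0173 dits

KL divergence: D_KL(P||Q) = Σ p(x) log(p(x)/q(x))

Computing term by term:
  x=0: 16/25 × log_10[(16/25)/(1/2)] = 16/25 × 0.1072 = 0.0686
  x=1: 9/25 × log_10[(9/25)/(1/2)] = 9/25 × -0.1427 = -0.0514

D_KL(P||Q) = 0.0173 dits

Note: KL divergence is always non-negative and equals 0 iff P = Q.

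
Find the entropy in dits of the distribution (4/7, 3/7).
0.2966 dits

Shannon entropy is H(X) = -Σ p(x) log p(x).

For P = (4/7, 3/7):
H = -4/7 × log_10(4/7) -3/7 × log_10(3/7)
H = 0.2966 dits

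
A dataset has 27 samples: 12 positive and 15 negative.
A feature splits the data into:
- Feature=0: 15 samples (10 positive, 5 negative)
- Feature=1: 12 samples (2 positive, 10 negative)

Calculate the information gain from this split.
0.1920 bits

Information Gain = H(Y) - H(Y|Feature)

Before split:
P(positive) = 12/27 = 0.4444
H(Y) = 0.9911 bits

After split:
Feature=0: H = 0.9183 bits (weight = 15/27)
Feature=1: H = 0.6500 bits (weight = 12/27)
H(Y|Feature) = (15/27)×0.9183 + (12/27)×0.6500 = 0.7991 bits

Information Gain = 0.9911 - 0.7991 = 0.1920 bits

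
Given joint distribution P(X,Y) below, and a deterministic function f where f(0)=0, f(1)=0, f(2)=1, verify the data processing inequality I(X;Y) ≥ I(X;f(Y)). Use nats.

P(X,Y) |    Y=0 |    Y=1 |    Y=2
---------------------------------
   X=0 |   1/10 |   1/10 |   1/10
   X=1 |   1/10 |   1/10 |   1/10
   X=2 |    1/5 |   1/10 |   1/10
I(X;Y) = 0.0138, I(X;f(Y)) = 0.0040, inequality holds: 0.0138 ≥ 0.0040

Data Processing Inequality: For any Markov chain X → Y → Z, we have I(X;Y) ≥ I(X;Z).

Here Z = f(Y) is a deterministic function of Y, forming X → Y → Z.

Original I(X;Y) = 0.0138 nats

After applying f:
P(X,Z) where Z=f(Y):
- P(X,Z=0) = P(X,Y=0) + P(X,Y=1)
- P(X,Z=1) = P(X,Y=2)

I(X;Z) = I(X;f(Y)) = 0.0040 nats

Verification: 0.0138 ≥ 0.0040 ✓

Information cannot be created by processing; the function f can only lose information about X.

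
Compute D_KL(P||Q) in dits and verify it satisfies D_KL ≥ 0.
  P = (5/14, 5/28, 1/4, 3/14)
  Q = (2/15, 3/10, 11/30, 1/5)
0.0774 dits

KL divergence satisfies the Gibbs inequality: D_KL(P||Q) ≥ 0 for all distributions P, Q.

D_KL(P||Q) = Σ p(x) log(p(x)/q(x))
Term by term:
  x=0: 5/14 × log_10[(5/14)/(2/15)] = 0.1528
  x=1: 5/28 × log_10[(5/28)/(3/10)] = -0.0402
  x=2: 1/4 × log_10[(1/4)/(11/30)] = -0.0416
  x=3: 3/14 × log_10[(3/14)/(1/5)] = 0.0064
D_KL(P||Q) = 0.0774 dits

D_KL(P||Q) = 0.0774 ≥ 0 ✓

This non-negativity is a fundamental property: relative entropy cannot be negative because it measures how different Q is from P.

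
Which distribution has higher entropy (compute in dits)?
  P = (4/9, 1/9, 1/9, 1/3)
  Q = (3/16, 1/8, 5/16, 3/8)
Q

Computing entropies in dits:
H(P) = 0.5276
H(Q) = 0.5668

Distribution Q has higher entropy.

Intuition: The distribution closer to uniform (more spread out) has higher entropy.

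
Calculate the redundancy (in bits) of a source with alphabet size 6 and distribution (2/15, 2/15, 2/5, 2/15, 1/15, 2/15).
0.2454 bits

Redundancy measures how far a source is from maximum entropy:
R = H_max - H(X)

Maximum entropy for 6 symbols: H_max = log_2(6) = 2.5850 bits
Actual entropy: H(X) = 2.3396 bits
Redundancy: R = 2.5850 - 2.3396 = 0.2454 bits

This redundancy represents potential for compression: the source could be compressed by 0.2454 bits per symbol.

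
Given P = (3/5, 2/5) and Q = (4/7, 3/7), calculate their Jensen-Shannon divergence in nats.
0.0004 nats

Jensen-Shannon divergence is:
JSD(P||Q) = 0.5 × D_KL(P||M) + 0.5 × D_KL(Q||M)
where M = 0.5 × (P + Q) is the mixture distribution.

M = 0.5 × (3/5, 2/5) + 0.5 × (4/7, 3/7) = (0.585714, 0.414286)

D_KL(P||M) = 0.0004 nats
D_KL(Q||M) = 0.0004 nats

JSD(P||Q) = 0.5 × 0.0004 + 0.5 × 0.0004 = 0.0004 nats

Unlike KL divergence, JSD is symmetric and bounded: 0 ≤ JSD ≤ log(2).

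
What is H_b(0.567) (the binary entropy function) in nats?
0.6841 nats

The binary entropy function is:
H(p) = -p log(p) - (1-p) log(1-p)

H(0.567) = -0.567 × log_e(0.567) - 0.433 × log_e(0.433)
H(0.567) = 0.6841 nats

Note: Binary entropy is maximized at p=0.5 (H=1 bit) and minimized at p=0 or p=1 (H=0).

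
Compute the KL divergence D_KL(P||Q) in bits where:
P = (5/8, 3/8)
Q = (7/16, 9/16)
0.1022 bits

KL divergence: D_KL(P||Q) = Σ p(x) log(p(x)/q(x))

Computing term by term:
  x=0: 5/8 × log_2[(5/8)/(7/16)] = 5/8 × 0.5146 = 0.3216
  x=1: 3/8 × log_2[(3/8)/(9/16)] = 3/8 × -0.5850 = -0.2194

D_KL(P||Q) = 0.1022 bits

Note: KL divergence is always non-negative and equals 0 iff P = Q.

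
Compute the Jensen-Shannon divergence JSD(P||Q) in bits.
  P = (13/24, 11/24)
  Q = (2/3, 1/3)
0.0118 bits

Jensen-Shannon divergence is:
JSD(P||Q) = 0.5 × D_KL(P||M) + 0.5 × D_KL(Q||M)
where M = 0.5 × (P + Q) is the mixture distribution.

M = 0.5 × (13/24, 11/24) + 0.5 × (2/3, 1/3) = (0.604167, 0.395833)

D_KL(P||M) = 0.0116 bits
D_KL(Q||M) = 0.0120 bits

JSD(P||Q) = 0.5 × 0.0116 + 0.5 × 0.0120 = 0.0118 bits

Unlike KL divergence, JSD is symmetric and bounded: 0 ≤ JSD ≤ log(2).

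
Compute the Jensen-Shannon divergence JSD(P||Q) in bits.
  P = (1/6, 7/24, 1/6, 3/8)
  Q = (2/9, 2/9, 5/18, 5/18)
0.0216 bits

Jensen-Shannon divergence is:
JSD(P||Q) = 0.5 × D_KL(P||M) + 0.5 × D_KL(Q||M)
where M = 0.5 × (P + Q) is the mixture distribution.

M = 0.5 × (1/6, 7/24, 1/6, 3/8) + 0.5 × (2/9, 2/9, 5/18, 5/18) = (7/36, 0.256944, 2/9, 0.326389)

D_KL(P||M) = 0.0222 bits
D_KL(Q||M) = 0.0211 bits

JSD(P||Q) = 0.5 × 0.0222 + 0.5 × 0.0211 = 0.0216 bits

Unlike KL divergence, JSD is symmetric and bounded: 0 ≤ JSD ≤ log(2).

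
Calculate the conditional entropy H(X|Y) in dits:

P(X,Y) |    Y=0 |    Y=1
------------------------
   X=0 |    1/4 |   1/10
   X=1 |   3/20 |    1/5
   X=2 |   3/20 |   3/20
0.4622 dits

Using the chain rule: H(X|Y) = H(X,Y) - H(Y)

First, compute H(X,Y) = 0.7611 dits

Marginal P(Y) = (11/20, 9/20)
H(Y) = 0.2989 dits

H(X|Y) = H(X,Y) - H(Y) = 0.7611 - 0.2989 = 0.4622 dits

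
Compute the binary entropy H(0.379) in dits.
0.2882 dits

The binary entropy function is:
H(p) = -p log(p) - (1-p) log(1-p)

H(0.379) = -0.379 × log_10(0.379) - 0.621 × log_10(0.621)
H(0.379) = 0.2882 dits

Note: Binary entropy is maximized at p=0.5 (H=1 bit) and minimized at p=0 or p=1 (H=0).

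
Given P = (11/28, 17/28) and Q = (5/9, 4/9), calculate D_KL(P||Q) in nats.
0.0533 nats

KL divergence: D_KL(P||Q) = Σ p(x) log(p(x)/q(x))

Computing term by term:
  x=0: 11/28 × log_e[(11/28)/(5/9)] = 11/28 × -0.3465 = -0.1361
  x=1: 17/28 × log_e[(17/28)/(4/9)] = 17/28 × 0.3119 = 0.1894

D_KL(P||Q) = 0.0533 nats

Note: KL divergence is always non-negative and equals 0 iff P = Q.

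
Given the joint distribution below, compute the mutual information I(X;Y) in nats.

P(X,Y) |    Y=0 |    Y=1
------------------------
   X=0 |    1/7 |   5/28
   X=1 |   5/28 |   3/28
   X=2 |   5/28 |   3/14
0.0126 nats

Mutual information: I(X;Y) = H(X) + H(Y) - H(X,Y)

Marginals:
P(X) = (9/28, 2/7, 11/28), H(X) = 1.0898 nats
P(Y) = (1/2, 1/2), H(Y) = 0.6931 nats

Joint entropy: H(X,Y) = 1.7703 nats

I(X;Y) = 1.0898 + 0.6931 - 1.7703 = 0.0126 nats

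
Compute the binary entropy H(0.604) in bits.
0.9686 bits

The binary entropy function is:
H(p) = -p log(p) - (1-p) log(1-p)

H(0.604) = -0.604 × log_2(0.604) - 0.396 × log_2(0.396)
H(0.604) = 0.9686 bits

Note: Binary entropy is maximized at p=0.5 (H=1 bit) and minimized at p=0 or p=1 (H=0).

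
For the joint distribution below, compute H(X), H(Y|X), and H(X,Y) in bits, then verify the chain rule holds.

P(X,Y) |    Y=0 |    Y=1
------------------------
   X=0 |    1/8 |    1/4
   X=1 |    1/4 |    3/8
H(X,Y) = 1.9056, H(X) = 0.9544, H(Y|X) = 0.9512 (all in bits)

Chain rule: H(X,Y) = H(X) + H(Y|X)

Left side — joint entropy directly:
H(X,Y) = -Σ p(x,y) log p(x,y) = 1.9056 bits

Right side — compute H(Y|X) from the conditional distributions:
P(X) = (3/8, 5/8), so H(X) = 0.9544 bits
H(Y|X) = Σ_x P(X=x) · H(Y|X=x):
  P(Y|X=0) = (1/3, 2/3), H(Y|X=0) = 0.9183, weight P(X=0) = 3/8
  P(Y|X=1) = (2/5, 3/5), H(Y|X=1) = 0.9710, weight P(X=1) = 5/8
H(Y|X) = 0.9512 bits

H(X) + H(Y|X) = 0.9544 + 0.9512 = 1.9056 bits

Both sides equal 1.9056 bits. ✓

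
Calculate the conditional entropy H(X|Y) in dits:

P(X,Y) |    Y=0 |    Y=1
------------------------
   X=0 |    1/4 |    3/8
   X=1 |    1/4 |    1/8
0.2726 dits

Using the chain rule: H(X|Y) = H(X,Y) - H(Y)

First, compute H(X,Y) = 0.5737 dits

Marginal P(Y) = (1/2, 1/2)
H(Y) = 0.3010 dits

H(X|Y) = H(X,Y) - H(Y) = 0.5737 - 0.3010 = 0.2726 dits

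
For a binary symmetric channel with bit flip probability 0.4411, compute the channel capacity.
0.0100 bits

For a binary symmetric channel (BSC) with error probability p:
Capacity C = 1 - H(p) bits per symbol

where H(p) = -p log₂(p) - (1-p) log₂(1-p) is the binary entropy function.

H(0.4411) = 0.9900 bits
C = 1 - 0.9900 = 0.0100 bits per symbol

This means we can reliably transmit up to 0.0100 bits of information per channel use.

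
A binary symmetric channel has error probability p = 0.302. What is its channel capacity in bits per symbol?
0.1163 bits

For a binary symmetric channel (BSC) with error probability p:
Capacity C = 1 - H(p) bits per symbol

where H(p) = -p log₂(p) - (1-p) log₂(1-p) is the binary entropy function.

H(0.302) = 0.8837 bits
C = 1 - 0.8837 = 0.1163 bits per symbol

This means we can reliably transmit up to 0.1163 bits of information per channel use.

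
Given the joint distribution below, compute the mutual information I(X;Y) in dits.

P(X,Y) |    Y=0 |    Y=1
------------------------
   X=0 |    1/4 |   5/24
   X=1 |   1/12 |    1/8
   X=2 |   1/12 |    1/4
0.0155 dits

Mutual information: I(X;Y) = H(X) + H(Y) - H(X,Y)

Marginals:
P(X) = (11/24, 5/24, 1/3), H(X) = 0.4563 dits
P(Y) = (5/12, 7/12), H(Y) = 0.2950 dits

Joint entropy: H(X,Y) = 0.7357 dits

I(X;Y) = 0.4563 + 0.2950 - 0.7357 = 0.0155 dits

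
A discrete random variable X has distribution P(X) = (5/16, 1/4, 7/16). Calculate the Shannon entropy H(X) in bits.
1.5462 bits

Shannon entropy is H(X) = -Σ p(x) log p(x).

For P = (5/16, 1/4, 7/16):
H = -5/16 × log_2(5/16) -1/4 × log_2(1/4) -7/16 × log_2(7/16)
H = 1.5462 bits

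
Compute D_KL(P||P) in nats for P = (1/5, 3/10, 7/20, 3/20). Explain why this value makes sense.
0.0000 nats

KL divergence satisfies the Gibbs inequality: D_KL(P||Q) ≥ 0 for all distributions P, Q.

D_KL(P||Q) = Σ p(x) log(p(x)/q(x))
Each term is p(x) × log_e(p(x)/p(x)) = p(x) × log_e(1) = 0, so the sum is 0.
D_KL(P||Q) = 0.0000 nats

When P = Q, the KL divergence is exactly 0, as there is no 'divergence' between identical distributions.

This non-negativity is a fundamental property: relative entropy cannot be negative because it measures how different Q is from P.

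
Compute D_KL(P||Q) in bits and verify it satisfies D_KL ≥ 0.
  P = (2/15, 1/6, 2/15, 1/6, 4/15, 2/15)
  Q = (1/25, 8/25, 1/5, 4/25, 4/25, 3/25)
0.2234 bits

KL divergence satisfies the Gibbs inequality: D_KL(P||Q) ≥ 0 for all distributions P, Q.

D_KL(P||Q) = Σ p(x) log(p(x)/q(x))
Term by term:
  x=0: 2/15 × log_2[(2/15)/(1/25)] = 0.2316
  x=1: 1/6 × log_2[(1/6)/(8/25)] = -0.1569
  x=2: 2/15 × log_2[(2/15)/(1/5)] = -0.0780
  x=3: 1/6 × log_2[(1/6)/(4/25)] = 0.0098
  x=4: 4/15 × log_2[(4/15)/(4/25)] = 0.1965
  x=5: 2/15 × log_2[(2/15)/(3/25)] = 0.0203
D_KL(P||Q) = 0.2234 bits

D_KL(P||Q) = 0.2234 ≥ 0 ✓

This non-negativity is a fundamental property: relative entropy cannot be negative because it measures how different Q is from P.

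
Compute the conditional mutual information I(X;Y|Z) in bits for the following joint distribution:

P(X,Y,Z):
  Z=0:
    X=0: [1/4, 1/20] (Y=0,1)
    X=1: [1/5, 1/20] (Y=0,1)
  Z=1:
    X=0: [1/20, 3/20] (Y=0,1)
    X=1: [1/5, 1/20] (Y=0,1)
0.1040 bits

Conditional mutual information: I(X;Y|Z) = H(X|Z) + H(Y|Z) - H(X,Y|Z)

H(Z) = 0.9928
H(X,Z) = 1.9855 → H(X|Z) = 0.9927
H(Y,Z) = 1.8150 → H(Y|Z) = 0.8222
H(X,Y,Z) = 2.7037 → H(X,Y|Z) = 1.7109

I(X;Y|Z) = 0.9927 + 0.8222 - 1.7109 = 0.1040 bits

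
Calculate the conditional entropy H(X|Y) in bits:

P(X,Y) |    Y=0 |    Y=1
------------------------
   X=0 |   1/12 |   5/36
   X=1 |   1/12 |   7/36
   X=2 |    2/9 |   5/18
1.4839 bits

Using the chain rule: H(X|Y) = H(X,Y) - H(Y)

First, compute H(X,Y) = 2.4480 bits

Marginal P(Y) = (7/18, 11/18)
H(Y) = 0.9641 bits

H(X|Y) = H(X,Y) - H(Y) = 2.4480 - 0.9641 = 1.4839 bits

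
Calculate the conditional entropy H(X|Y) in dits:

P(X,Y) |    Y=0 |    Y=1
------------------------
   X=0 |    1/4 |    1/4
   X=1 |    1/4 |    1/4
0.3010 dits

Using the chain rule: H(X|Y) = H(X,Y) - H(Y)

First, compute H(X,Y) = 0.6021 dits

Marginal P(Y) = (1/2, 1/2)
H(Y) = 0.3010 dits

H(X|Y) = H(X,Y) - H(Y) = 0.6021 - 0.3010 = 0.3010 dits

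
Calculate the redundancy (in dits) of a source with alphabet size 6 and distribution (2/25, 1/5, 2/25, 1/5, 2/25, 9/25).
0.0756 dits

Redundancy measures how far a source is from maximum entropy:
R = H_max - H(X)

Maximum entropy for 6 symbols: H_max = log_10(6) = 0.7782 dits
Actual entropy: H(X) = 0.7026 dits
Redundancy: R = 0.7782 - 0.7026 = 0.0756 dits

This redundancy represents potential for compression: the source could be compressed by 0.0756 dits per symbol.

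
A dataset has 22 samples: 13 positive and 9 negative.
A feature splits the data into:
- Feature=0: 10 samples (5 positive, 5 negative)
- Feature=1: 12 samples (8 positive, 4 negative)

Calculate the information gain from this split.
0.0206 bits

Information Gain = H(Y) - H(Y|Feature)

Before split:
P(positive) = 13/22 = 0.5909
H(Y) = 0.9760 bits

After split:
Feature=0: H = 1.0000 bits (weight = 10/22)
Feature=1: H = 0.9183 bits (weight = 12/22)
H(Y|Feature) = (10/22)×1.0000 + (12/22)×0.9183 = 0.9554 bits

Information Gain = 0.9760 - 0.9554 = 0.0206 bits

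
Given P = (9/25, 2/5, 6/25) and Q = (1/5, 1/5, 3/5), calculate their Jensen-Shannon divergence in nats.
0.0684 nats

Jensen-Shannon divergence is:
JSD(P||Q) = 0.5 × D_KL(P||M) + 0.5 × D_KL(Q||M)
where M = 0.5 × (P + Q) is the mixture distribution.

M = 0.5 × (9/25, 2/5, 6/25) + 0.5 × (1/5, 1/5, 3/5) = (7/25, 3/10, 0.42)

D_KL(P||M) = 0.0712 nats
D_KL(Q||M) = 0.0656 nats

JSD(P||Q) = 0.5 × 0.0712 + 0.5 × 0.0656 = 0.0684 nats

Unlike KL divergence, JSD is symmetric and bounded: 0 ≤ JSD ≤ log(2).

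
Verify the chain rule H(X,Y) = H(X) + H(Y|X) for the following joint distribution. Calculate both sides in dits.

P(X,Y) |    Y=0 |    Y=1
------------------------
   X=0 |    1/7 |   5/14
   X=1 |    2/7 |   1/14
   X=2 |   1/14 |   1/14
H(X,Y) = 0.6815, H(X) = 0.4309, H(Y|X) = 0.2505 (all in dits)

Chain rule: H(X,Y) = H(X) + H(Y|X)

Left side — joint entropy directly:
H(X,Y) = -Σ p(x,y) log p(x,y) = 0.6815 dits

Right side — compute H(Y|X) from the conditional distributions:
P(X) = (1/2, 5/14, 1/7), so H(X) = 0.4309 dits
H(Y|X) = Σ_x P(X=x) · H(Y|X=x):
  P(Y|X=0) = (2/7, 5/7), H(Y|X=0) = 0.2598, weight P(X=0) = 1/2
  P(Y|X=1) = (4/5, 1/5), H(Y|X=1) = 0.2173, weight P(X=1) = 5/14
  P(Y|X=2) = (1/2, 1/2), H(Y|X=2) = 0.3010, weight P(X=2) = 1/7
H(Y|X) = 0.2505 dits

H(X) + H(Y|X) = 0.4309 + 0.2505 = 0.6815 dits

Both sides equal 0.6815 dits. ✓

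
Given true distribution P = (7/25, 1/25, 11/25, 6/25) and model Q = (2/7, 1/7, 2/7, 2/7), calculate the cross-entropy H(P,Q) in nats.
1.2805 nats

Cross-entropy: H(P,Q) = -Σ p(x) log q(x)

Alternatively: H(P,Q) = H(P) + D_KL(P||Q)
H(P) = 1.1889 nats
D_KL(P||Q) = 0.0916 nats

H(P,Q) = 1.1889 + 0.0916 = 1.2805 nats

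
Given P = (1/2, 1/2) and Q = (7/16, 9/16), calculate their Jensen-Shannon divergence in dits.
0.0009 dits

Jensen-Shannon divergence is:
JSD(P||Q) = 0.5 × D_KL(P||M) + 0.5 × D_KL(Q||M)
where M = 0.5 × (P + Q) is the mixture distribution.

M = 0.5 × (1/2, 1/2) + 0.5 × (7/16, 9/16) = (15/32, 17/32)

D_KL(P||M) = 0.0008 dits
D_KL(Q||M) = 0.0009 dits

JSD(P||Q) = 0.5 × 0.0008 + 0.5 × 0.0009 = 0.0009 dits

Unlike KL divergence, JSD is symmetric and bounded: 0 ≤ JSD ≤ log(2).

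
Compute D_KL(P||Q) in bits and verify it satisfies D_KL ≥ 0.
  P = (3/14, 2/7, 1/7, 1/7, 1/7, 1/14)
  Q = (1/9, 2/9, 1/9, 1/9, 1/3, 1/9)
0.1901 bits

KL divergence satisfies the Gibbs inequality: D_KL(P||Q) ≥ 0 for all distributions P, Q.

D_KL(P||Q) = Σ p(x) log(p(x)/q(x))
Term by term:
  x=0: 3/14 × log_2[(3/14)/(1/9)] = 0.2030
  x=1: 2/7 × log_2[(2/7)/(2/9)] = 0.1036
  x=2: 1/7 × log_2[(1/7)/(1/9)] = 0.0518
  x=3: 1/7 × log_2[(1/7)/(1/9)] = 0.0518
  x=4: 1/7 × log_2[(1/7)/(1/3)] = -0.1746
  x=5: 1/14 × log_2[(1/14)/(1/9)] = -0.0455
D_KL(P||Q) = 0.1901 bits

D_KL(P||Q) = 0.1901 ≥ 0 ✓

This non-negativity is a fundamental property: relative entropy cannot be negative because it measures how different Q is from P.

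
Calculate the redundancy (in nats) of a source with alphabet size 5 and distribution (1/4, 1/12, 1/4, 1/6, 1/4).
0.0640 nats

Redundancy measures how far a source is from maximum entropy:
R = H_max - H(X)

Maximum entropy for 5 symbols: H_max = log_e(5) = 1.6094 nats
Actual entropy: H(X) = 1.5454 nats
Redundancy: R = 1.6094 - 1.5454 = 0.0640 nats

This redundancy represents potential for compression: the source could be compressed by 0.0640 nats per symbol.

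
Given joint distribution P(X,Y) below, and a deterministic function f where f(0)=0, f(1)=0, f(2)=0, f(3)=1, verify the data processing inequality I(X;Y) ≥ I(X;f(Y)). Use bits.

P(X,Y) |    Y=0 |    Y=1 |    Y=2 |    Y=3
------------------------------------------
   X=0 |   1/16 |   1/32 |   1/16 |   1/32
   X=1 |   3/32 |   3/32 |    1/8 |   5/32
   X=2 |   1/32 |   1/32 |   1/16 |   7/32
I(X;Y) = 0.1056, I(X;f(Y)) = 0.0971, inequality holds: 0.1056 ≥ 0.0971

Data Processing Inequality: For any Markov chain X → Y → Z, we have I(X;Y) ≥ I(X;Z).

Here Z = f(Y) is a deterministic function of Y, forming X → Y → Z.

Original I(X;Y) = 0.1056 bits

After applying f:
P(X,Z) where Z=f(Y):
- P(X,Z=0) = P(X,Y=0) + P(X,Y=1) + P(X,Y=2)
- P(X,Z=1) = P(X,Y=3)

I(X;Z) = I(X;f(Y)) = 0.0971 bits

Verification: 0.1056 ≥ 0.0971 ✓

Information cannot be created by processing; the function f can only lose information about X.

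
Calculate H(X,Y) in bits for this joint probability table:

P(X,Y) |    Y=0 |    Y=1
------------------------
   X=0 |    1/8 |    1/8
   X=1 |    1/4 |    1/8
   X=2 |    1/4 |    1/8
2.5000 bits

Joint entropy is H(X,Y) = -Σ_{x,y} p(x,y) log p(x,y).

Summing over all non-zero entries:
H(X,Y) = -[1/8·log_2(1/8) + 1/8·log_2(1/8) + 1/4·log_2(1/4) + 1/8·log_2(1/8) + 1/4·log_2(1/4) + 1/8·log_2(1/8)]
H(X,Y) = 2.5000 bits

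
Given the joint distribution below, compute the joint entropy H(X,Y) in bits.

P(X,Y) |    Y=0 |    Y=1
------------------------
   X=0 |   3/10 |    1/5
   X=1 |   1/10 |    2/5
1.8464 bits

Joint entropy is H(X,Y) = -Σ_{x,y} p(x,y) log p(x,y).

Summing over all non-zero entries:
H(X,Y) = -[3/10·log_2(3/10) + 1/5·log_2(1/5) + 1/10·log_2(1/10) + 2/5·log_2(2/5)]
H(X,Y) = 1.8464 bits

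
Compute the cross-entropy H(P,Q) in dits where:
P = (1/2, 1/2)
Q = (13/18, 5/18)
0.3488 dits

Cross-entropy: H(P,Q) = -Σ p(x) log q(x)

Alternatively: H(P,Q) = H(P) + D_KL(P||Q)
H(P) = 0.3010 dits
D_KL(P||Q) = 0.0478 dits

H(P,Q) = 0.3010 + 0.0478 = 0.3488 dits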